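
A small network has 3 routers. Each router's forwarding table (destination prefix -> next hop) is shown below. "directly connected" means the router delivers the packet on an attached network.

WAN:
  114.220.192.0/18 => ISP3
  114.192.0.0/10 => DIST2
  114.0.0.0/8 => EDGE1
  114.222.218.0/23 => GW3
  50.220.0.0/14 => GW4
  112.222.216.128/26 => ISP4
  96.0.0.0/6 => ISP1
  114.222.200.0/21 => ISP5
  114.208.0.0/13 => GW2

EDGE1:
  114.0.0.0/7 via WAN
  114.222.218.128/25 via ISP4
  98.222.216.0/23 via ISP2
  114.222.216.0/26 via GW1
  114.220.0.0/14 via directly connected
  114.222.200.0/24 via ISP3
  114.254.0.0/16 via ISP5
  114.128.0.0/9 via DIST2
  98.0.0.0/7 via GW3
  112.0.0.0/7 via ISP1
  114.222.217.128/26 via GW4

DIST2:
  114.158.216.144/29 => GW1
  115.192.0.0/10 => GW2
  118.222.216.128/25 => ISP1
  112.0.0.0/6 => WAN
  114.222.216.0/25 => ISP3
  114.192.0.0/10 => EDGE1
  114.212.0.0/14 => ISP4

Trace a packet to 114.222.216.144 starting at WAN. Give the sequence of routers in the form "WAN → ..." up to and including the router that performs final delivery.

At WAN: longest match for 114.222.216.144 is 114.192.0.0/10 -> DIST2
At DIST2: longest match for 114.222.216.144 is 114.192.0.0/10 -> EDGE1
At EDGE1: longest match for 114.222.216.144 is 114.220.0.0/14 -> directly connected

WAN → DIST2 → EDGE1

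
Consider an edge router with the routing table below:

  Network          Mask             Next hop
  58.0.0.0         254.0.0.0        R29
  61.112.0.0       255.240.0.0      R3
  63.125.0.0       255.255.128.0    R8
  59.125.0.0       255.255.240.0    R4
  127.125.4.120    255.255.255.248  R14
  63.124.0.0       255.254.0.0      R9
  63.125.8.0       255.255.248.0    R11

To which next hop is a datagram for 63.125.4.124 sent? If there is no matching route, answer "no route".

Routes whose prefix contains 63.125.4.124:
  63.124.0.0/15 (63.124.0.0 - 63.125.255.255) -> R9
  63.125.0.0/17 (63.125.0.0 - 63.125.127.255) -> R8
More-specific entries that do NOT match:
  127.125.4.120/29 (127.125.4.120 - 127.125.4.127) does not contain 63.125.4.124
  63.125.8.0/21 (63.125.8.0 - 63.125.15.255) does not contain 63.125.4.124
  59.125.0.0/20 (59.125.0.0 - 59.125.15.255) does not contain 63.125.4.124
Longest matching prefix is /17 -> next hop R8.

R8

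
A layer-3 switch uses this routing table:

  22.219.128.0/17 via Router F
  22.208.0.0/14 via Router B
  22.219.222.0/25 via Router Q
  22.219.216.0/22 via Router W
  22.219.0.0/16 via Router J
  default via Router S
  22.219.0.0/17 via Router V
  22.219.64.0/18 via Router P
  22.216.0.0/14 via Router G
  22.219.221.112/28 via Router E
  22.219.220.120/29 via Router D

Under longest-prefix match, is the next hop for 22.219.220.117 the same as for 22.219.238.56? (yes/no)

22.219.220.117: longest match 22.219.128.0/17 -> Router F
22.219.238.56: longest match 22.219.128.0/17 -> Router F

yes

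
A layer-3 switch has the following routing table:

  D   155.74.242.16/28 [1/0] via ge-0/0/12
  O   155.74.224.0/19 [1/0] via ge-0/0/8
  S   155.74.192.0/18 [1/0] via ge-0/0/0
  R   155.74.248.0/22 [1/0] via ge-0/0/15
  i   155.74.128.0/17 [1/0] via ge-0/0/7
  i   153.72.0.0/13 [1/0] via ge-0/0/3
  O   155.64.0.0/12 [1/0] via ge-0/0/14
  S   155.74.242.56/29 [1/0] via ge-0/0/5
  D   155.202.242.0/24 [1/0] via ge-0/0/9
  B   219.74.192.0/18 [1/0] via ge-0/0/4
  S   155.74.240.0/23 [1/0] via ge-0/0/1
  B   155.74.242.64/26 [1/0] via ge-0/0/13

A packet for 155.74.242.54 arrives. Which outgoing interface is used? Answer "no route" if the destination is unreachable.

Routes whose prefix contains 155.74.242.54:
  155.64.0.0/12 (155.64.0.0 - 155.79.255.255) -> ge-0/0/14
  155.74.128.0/17 (155.74.128.0 - 155.74.255.255) -> ge-0/0/7
  155.74.192.0/18 (155.74.192.0 - 155.74.255.255) -> ge-0/0/0
  155.74.224.0/19 (155.74.224.0 - 155.74.255.255) -> ge-0/0/8
More-specific entries that do NOT match:
  155.74.242.56/29 (155.74.242.56 - 155.74.242.63) does not contain 155.74.242.54
  155.74.242.16/28 (155.74.242.16 - 155.74.242.31) does not contain 155.74.242.54
  155.74.242.64/26 (155.74.242.64 - 155.74.242.127) does not contain 155.74.242.54
  155.202.242.0/24 (155.202.242.0 - 155.202.242.255) does not contain 155.74.242.54
  155.74.240.0/23 (155.74.240.0 - 155.74.241.255) does not contain 155.74.242.54
  155.74.248.0/22 (155.74.248.0 - 155.74.251.255) does not contain 155.74.242.54
Longest matching prefix is /19 -> interface ge-0/0/8.

ge-0/0/8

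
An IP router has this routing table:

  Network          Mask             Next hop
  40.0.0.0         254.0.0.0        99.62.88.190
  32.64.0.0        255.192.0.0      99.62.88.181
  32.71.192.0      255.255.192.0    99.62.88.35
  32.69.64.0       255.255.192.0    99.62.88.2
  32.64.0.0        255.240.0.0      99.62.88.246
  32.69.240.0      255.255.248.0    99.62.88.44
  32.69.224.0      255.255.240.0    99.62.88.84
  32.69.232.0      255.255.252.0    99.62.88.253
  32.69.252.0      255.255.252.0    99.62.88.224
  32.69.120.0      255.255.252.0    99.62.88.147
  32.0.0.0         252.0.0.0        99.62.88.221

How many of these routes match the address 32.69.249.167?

Prefixes containing 32.69.249.167:
  32.0.0.0/6 (32.0.0.0 - 35.255.255.255)
  32.64.0.0/10 (32.64.0.0 - 32.127.255.255)
  32.64.0.0/12 (32.64.0.0 - 32.79.255.255)
Total matching entries: 3.

3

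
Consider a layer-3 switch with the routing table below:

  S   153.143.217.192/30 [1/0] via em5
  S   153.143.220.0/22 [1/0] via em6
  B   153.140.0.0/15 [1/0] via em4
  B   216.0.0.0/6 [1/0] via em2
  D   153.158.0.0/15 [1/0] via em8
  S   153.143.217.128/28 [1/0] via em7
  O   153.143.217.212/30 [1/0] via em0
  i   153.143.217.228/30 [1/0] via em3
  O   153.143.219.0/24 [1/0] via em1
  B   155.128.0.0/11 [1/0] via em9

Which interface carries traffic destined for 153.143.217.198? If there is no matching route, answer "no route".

No entry's prefix contains 153.143.217.198; there is no default route.

no route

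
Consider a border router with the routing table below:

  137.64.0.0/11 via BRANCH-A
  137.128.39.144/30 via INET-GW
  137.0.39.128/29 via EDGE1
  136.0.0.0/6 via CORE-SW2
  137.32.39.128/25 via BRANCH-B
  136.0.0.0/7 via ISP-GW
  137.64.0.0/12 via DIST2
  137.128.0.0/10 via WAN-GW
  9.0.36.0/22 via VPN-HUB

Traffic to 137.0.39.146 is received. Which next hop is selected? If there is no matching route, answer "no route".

ISP-GW

Routes whose prefix contains 137.0.39.146:
  136.0.0.0/6 (136.0.0.0 - 139.255.255.255) -> CORE-SW2
  136.0.0.0/7 (136.0.0.0 - 137.255.255.255) -> ISP-GW
More-specific entries that do NOT match:
  137.128.39.144/30 (137.128.39.144 - 137.128.39.147) does not contain 137.0.39.146
  137.0.39.128/29 (137.0.39.128 - 137.0.39.135) does not contain 137.0.39.146
  137.32.39.128/25 (137.32.39.128 - 137.32.39.255) does not contain 137.0.39.146
  9.0.36.0/22 (9.0.36.0 - 9.0.39.255) does not contain 137.0.39.146
  137.64.0.0/12 (137.64.0.0 - 137.79.255.255) does not contain 137.0.39.146
  137.64.0.0/11 (137.64.0.0 - 137.95.255.255) does not contain 137.0.39.146
  137.128.0.0/10 (137.128.0.0 - 137.191.255.255) does not contain 137.0.39.146
Longest matching prefix is /7 -> next hop ISP-GW.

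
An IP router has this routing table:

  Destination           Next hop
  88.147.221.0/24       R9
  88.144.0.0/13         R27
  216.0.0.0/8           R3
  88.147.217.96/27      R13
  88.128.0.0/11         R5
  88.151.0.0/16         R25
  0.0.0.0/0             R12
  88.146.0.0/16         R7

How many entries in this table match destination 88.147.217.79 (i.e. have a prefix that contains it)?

3

Prefixes containing 88.147.217.79:
  0.0.0.0/0 (default, matches everything)
  88.128.0.0/11 (88.128.0.0 - 88.159.255.255)
  88.144.0.0/13 (88.144.0.0 - 88.151.255.255)
Total matching entries: 3.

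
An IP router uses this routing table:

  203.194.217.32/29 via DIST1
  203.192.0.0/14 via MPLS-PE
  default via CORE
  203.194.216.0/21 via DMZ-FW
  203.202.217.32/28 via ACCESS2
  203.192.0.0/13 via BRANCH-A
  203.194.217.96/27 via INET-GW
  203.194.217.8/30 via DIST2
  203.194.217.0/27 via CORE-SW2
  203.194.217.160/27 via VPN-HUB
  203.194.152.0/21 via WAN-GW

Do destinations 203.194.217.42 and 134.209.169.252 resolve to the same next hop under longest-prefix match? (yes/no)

no

203.194.217.42: longest match 203.194.216.0/21 -> DMZ-FW
134.209.169.252: longest match 0.0.0.0/0 -> CORE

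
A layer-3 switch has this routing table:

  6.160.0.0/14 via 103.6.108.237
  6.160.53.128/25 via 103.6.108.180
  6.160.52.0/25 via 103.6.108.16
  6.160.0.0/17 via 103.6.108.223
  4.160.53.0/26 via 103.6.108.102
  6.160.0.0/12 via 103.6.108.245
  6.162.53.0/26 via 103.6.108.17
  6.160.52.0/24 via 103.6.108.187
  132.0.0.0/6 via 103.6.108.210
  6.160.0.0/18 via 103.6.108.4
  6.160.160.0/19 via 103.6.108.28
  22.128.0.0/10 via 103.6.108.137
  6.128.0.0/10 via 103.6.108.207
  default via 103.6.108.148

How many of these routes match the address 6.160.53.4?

Prefixes containing 6.160.53.4:
  0.0.0.0/0 (default, matches everything)
  6.128.0.0/10 (6.128.0.0 - 6.191.255.255)
  6.160.0.0/12 (6.160.0.0 - 6.175.255.255)
  6.160.0.0/14 (6.160.0.0 - 6.163.255.255)
  6.160.0.0/17 (6.160.0.0 - 6.160.127.255)
  6.160.0.0/18 (6.160.0.0 - 6.160.63.255)
Total matching entries: 6.

6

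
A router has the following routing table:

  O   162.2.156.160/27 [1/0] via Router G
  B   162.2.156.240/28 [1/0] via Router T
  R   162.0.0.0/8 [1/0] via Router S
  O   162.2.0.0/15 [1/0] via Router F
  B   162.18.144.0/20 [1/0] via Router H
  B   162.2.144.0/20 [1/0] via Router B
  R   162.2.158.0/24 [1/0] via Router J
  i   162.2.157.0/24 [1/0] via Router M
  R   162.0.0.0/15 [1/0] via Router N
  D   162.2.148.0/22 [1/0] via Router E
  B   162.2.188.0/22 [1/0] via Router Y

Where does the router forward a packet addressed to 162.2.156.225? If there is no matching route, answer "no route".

Routes whose prefix contains 162.2.156.225:
  162.0.0.0/8 (162.0.0.0 - 162.255.255.255) -> Router S
  162.2.0.0/15 (162.2.0.0 - 162.3.255.255) -> Router F
  162.2.144.0/20 (162.2.144.0 - 162.2.159.255) -> Router B
More-specific entries that do NOT match:
  162.2.156.240/28 (162.2.156.240 - 162.2.156.255) does not contain 162.2.156.225
  162.2.156.160/27 (162.2.156.160 - 162.2.156.191) does not contain 162.2.156.225
  162.2.158.0/24 (162.2.158.0 - 162.2.158.255) does not contain 162.2.156.225
  162.2.157.0/24 (162.2.157.0 - 162.2.157.255) does not contain 162.2.156.225
  162.2.148.0/22 (162.2.148.0 - 162.2.151.255) does not contain 162.2.156.225
  162.2.188.0/22 (162.2.188.0 - 162.2.191.255) does not contain 162.2.156.225
Longest matching prefix is /20 -> next hop Router B.

Router B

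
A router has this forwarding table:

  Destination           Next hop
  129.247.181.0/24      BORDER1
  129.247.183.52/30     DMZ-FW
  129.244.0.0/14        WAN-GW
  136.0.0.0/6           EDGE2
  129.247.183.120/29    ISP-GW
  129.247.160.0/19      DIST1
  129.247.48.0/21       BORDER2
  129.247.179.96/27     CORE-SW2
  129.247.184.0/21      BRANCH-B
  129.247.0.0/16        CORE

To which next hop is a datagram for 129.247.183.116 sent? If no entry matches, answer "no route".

Routes whose prefix contains 129.247.183.116:
  129.244.0.0/14 (129.244.0.0 - 129.247.255.255) -> WAN-GW
  129.247.0.0/16 (129.247.0.0 - 129.247.255.255) -> CORE
  129.247.160.0/19 (129.247.160.0 - 129.247.191.255) -> DIST1
More-specific entries that do NOT match:
  129.247.183.52/30 (129.247.183.52 - 129.247.183.55) does not contain 129.247.183.116
  129.247.183.120/29 (129.247.183.120 - 129.247.183.127) does not contain 129.247.183.116
  129.247.179.96/27 (129.247.179.96 - 129.247.179.127) does not contain 129.247.183.116
  129.247.181.0/24 (129.247.181.0 - 129.247.181.255) does not contain 129.247.183.116
  129.247.48.0/21 (129.247.48.0 - 129.247.55.255) does not contain 129.247.183.116
  129.247.184.0/21 (129.247.184.0 - 129.247.191.255) does not contain 129.247.183.116
Longest matching prefix is /19 -> next hop DIST1.

DIST1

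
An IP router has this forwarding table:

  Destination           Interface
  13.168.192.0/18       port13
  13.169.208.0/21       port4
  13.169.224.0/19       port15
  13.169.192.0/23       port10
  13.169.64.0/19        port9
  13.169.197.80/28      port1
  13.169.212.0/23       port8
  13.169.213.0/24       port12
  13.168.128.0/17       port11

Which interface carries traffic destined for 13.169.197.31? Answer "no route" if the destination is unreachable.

no route

No entry's prefix contains 13.169.197.31; there is no default route.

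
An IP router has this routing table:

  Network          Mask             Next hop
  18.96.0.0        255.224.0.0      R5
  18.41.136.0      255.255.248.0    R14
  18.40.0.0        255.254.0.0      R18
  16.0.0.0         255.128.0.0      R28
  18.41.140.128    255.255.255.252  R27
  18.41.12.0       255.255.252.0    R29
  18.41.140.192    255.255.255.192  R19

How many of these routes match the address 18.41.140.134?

2

Prefixes containing 18.41.140.134:
  18.40.0.0/15 (18.40.0.0 - 18.41.255.255)
  18.41.136.0/21 (18.41.136.0 - 18.41.143.255)
Total matching entries: 2.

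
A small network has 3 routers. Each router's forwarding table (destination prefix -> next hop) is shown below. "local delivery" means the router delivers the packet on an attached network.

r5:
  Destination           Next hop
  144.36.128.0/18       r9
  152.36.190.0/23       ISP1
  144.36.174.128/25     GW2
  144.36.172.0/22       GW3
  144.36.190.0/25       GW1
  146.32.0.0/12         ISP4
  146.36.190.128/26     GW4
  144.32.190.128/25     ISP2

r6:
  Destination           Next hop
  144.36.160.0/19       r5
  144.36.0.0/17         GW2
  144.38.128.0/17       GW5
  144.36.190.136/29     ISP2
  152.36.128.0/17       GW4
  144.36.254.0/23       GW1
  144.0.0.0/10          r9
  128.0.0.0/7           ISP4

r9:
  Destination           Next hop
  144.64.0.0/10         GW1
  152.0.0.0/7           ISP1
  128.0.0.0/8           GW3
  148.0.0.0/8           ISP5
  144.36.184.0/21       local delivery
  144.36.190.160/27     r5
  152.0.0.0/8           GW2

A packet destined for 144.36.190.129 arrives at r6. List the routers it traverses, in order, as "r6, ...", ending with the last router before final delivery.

At r6: longest match for 144.36.190.129 is 144.36.160.0/19 -> r5
At r5: longest match for 144.36.190.129 is 144.36.128.0/18 -> r9
At r9: longest match for 144.36.190.129 is 144.36.184.0/21 -> local delivery

r6, r5, r9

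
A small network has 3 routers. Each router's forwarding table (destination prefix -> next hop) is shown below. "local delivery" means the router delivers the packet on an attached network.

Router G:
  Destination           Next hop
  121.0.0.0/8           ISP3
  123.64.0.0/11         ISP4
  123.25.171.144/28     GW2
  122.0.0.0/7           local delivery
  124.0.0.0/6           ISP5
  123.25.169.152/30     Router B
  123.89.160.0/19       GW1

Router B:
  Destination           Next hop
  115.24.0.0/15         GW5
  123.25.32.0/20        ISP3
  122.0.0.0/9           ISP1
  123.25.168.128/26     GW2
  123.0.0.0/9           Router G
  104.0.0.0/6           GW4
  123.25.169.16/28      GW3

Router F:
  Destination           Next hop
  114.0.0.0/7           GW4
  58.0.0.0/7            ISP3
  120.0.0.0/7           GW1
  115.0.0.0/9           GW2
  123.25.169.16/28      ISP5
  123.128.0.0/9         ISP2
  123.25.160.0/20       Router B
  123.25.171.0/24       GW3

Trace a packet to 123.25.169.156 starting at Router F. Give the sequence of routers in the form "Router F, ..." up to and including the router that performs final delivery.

Router F, Router B, Router G

At Router F: longest match for 123.25.169.156 is 123.25.160.0/20 -> Router B
At Router B: longest match for 123.25.169.156 is 123.0.0.0/9 -> Router G
At Router G: longest match for 123.25.169.156 is 122.0.0.0/7 -> local delivery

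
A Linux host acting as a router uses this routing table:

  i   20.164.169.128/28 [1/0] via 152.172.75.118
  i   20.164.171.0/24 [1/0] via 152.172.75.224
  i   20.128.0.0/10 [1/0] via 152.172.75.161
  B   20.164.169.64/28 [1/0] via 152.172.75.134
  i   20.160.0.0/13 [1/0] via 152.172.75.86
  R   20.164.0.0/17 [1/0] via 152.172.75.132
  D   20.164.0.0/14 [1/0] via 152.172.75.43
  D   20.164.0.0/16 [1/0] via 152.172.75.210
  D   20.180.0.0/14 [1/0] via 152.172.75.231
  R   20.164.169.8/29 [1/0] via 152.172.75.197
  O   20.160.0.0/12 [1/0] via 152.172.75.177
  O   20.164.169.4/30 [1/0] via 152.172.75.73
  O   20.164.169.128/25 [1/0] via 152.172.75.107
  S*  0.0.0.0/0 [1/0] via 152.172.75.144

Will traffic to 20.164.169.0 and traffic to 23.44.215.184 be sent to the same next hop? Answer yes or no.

no

20.164.169.0: longest match 20.164.0.0/16 -> 152.172.75.210
23.44.215.184: longest match 0.0.0.0/0 -> 152.172.75.144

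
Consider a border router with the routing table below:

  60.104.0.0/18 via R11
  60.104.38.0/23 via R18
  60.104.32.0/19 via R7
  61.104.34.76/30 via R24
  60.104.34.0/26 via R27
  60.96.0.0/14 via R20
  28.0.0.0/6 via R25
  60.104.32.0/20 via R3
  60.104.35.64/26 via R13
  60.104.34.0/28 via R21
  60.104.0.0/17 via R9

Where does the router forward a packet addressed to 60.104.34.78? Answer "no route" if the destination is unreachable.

Routes whose prefix contains 60.104.34.78:
  60.104.0.0/17 (60.104.0.0 - 60.104.127.255) -> R9
  60.104.0.0/18 (60.104.0.0 - 60.104.63.255) -> R11
  60.104.32.0/19 (60.104.32.0 - 60.104.63.255) -> R7
  60.104.32.0/20 (60.104.32.0 - 60.104.47.255) -> R3
More-specific entries that do NOT match:
  61.104.34.76/30 (61.104.34.76 - 61.104.34.79) does not contain 60.104.34.78
  60.104.34.0/28 (60.104.34.0 - 60.104.34.15) does not contain 60.104.34.78
  60.104.34.0/26 (60.104.34.0 - 60.104.34.63) does not contain 60.104.34.78
  60.104.35.64/26 (60.104.35.64 - 60.104.35.127) does not contain 60.104.34.78
  60.104.38.0/23 (60.104.38.0 - 60.104.39.255) does not contain 60.104.34.78
Longest matching prefix is /20 -> next hop R3.

R3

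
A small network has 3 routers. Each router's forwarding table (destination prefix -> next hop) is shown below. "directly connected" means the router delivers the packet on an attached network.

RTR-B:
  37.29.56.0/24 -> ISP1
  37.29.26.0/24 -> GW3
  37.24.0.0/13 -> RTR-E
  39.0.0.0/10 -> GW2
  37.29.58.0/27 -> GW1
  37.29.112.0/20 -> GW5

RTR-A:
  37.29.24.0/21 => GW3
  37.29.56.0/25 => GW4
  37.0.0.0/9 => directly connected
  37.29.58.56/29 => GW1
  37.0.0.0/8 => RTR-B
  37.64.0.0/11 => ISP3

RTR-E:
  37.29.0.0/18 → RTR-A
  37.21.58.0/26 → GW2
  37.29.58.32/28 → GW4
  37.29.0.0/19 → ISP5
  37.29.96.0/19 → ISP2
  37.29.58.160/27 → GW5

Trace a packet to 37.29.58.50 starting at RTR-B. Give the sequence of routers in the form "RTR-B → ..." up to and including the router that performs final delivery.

At RTR-B: longest match for 37.29.58.50 is 37.24.0.0/13 -> RTR-E
At RTR-E: longest match for 37.29.58.50 is 37.29.0.0/18 -> RTR-A
At RTR-A: longest match for 37.29.58.50 is 37.0.0.0/9 -> directly connected

RTR-B → RTR-E → RTR-A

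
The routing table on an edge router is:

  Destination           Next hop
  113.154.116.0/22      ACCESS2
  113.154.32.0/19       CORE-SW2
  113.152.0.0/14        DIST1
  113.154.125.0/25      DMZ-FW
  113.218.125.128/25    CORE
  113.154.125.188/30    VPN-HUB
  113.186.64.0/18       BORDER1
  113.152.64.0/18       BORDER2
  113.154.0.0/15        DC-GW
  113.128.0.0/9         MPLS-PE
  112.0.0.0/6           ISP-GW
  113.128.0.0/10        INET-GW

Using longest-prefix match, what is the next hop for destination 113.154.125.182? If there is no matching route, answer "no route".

DC-GW

Routes whose prefix contains 113.154.125.182:
  112.0.0.0/6 (112.0.0.0 - 115.255.255.255) -> ISP-GW
  113.128.0.0/9 (113.128.0.0 - 113.255.255.255) -> MPLS-PE
  113.128.0.0/10 (113.128.0.0 - 113.191.255.255) -> INET-GW
  113.152.0.0/14 (113.152.0.0 - 113.155.255.255) -> DIST1
  113.154.0.0/15 (113.154.0.0 - 113.155.255.255) -> DC-GW
More-specific entries that do NOT match:
  113.154.125.188/30 (113.154.125.188 - 113.154.125.191) does not contain 113.154.125.182
  113.154.125.0/25 (113.154.125.0 - 113.154.125.127) does not contain 113.154.125.182
  113.218.125.128/25 (113.218.125.128 - 113.218.125.255) does not contain 113.154.125.182
  113.154.116.0/22 (113.154.116.0 - 113.154.119.255) does not contain 113.154.125.182
  113.154.32.0/19 (113.154.32.0 - 113.154.63.255) does not contain 113.154.125.182
  113.186.64.0/18 (113.186.64.0 - 113.186.127.255) does not contain 113.154.125.182
  113.152.64.0/18 (113.152.64.0 - 113.152.127.255) does not contain 113.154.125.182
Longest matching prefix is /15 -> next hop DC-GW.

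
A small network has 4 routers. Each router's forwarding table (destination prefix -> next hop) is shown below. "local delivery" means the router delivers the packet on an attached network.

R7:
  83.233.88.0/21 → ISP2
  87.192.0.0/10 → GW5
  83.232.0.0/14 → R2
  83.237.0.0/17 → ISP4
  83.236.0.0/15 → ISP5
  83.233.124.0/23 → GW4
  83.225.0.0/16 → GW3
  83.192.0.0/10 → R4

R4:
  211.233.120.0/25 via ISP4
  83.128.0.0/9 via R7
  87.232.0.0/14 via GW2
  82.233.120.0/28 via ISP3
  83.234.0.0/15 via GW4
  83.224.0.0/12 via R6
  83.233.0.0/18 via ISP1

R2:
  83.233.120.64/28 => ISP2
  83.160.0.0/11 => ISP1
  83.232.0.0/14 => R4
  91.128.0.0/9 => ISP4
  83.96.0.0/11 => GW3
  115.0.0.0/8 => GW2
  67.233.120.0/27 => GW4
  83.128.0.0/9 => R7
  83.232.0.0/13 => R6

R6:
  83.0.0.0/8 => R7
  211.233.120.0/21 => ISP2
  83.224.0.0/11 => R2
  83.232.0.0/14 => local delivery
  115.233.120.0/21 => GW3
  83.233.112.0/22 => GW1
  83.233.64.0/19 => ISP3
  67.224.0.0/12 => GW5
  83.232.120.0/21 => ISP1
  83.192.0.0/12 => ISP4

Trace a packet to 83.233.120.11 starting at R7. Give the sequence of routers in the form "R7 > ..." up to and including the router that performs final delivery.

R7 > R2 > R4 > R6

At R7: longest match for 83.233.120.11 is 83.232.0.0/14 -> R2
At R2: longest match for 83.233.120.11 is 83.232.0.0/14 -> R4
At R4: longest match for 83.233.120.11 is 83.224.0.0/12 -> R6
At R6: longest match for 83.233.120.11 is 83.232.0.0/14 -> local delivery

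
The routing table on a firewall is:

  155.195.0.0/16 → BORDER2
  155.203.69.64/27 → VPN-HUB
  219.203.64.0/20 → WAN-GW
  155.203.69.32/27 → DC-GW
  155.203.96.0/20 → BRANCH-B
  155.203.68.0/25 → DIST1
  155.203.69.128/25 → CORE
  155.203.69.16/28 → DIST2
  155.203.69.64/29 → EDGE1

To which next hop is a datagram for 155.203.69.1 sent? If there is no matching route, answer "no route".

no route

No entry's prefix contains 155.203.69.1; there is no default route.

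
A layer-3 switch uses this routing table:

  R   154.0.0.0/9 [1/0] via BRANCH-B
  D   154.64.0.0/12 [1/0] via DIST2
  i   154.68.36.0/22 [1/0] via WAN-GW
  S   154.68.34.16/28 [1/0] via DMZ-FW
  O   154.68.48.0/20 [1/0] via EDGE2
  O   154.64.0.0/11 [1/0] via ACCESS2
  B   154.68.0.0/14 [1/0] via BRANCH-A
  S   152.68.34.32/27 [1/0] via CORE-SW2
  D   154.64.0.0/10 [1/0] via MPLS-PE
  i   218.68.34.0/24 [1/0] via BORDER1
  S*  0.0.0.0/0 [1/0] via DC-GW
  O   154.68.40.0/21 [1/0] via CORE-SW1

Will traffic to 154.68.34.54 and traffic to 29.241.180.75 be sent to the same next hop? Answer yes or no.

154.68.34.54: longest match 154.68.0.0/14 -> BRANCH-A
29.241.180.75: longest match 0.0.0.0/0 -> DC-GW

no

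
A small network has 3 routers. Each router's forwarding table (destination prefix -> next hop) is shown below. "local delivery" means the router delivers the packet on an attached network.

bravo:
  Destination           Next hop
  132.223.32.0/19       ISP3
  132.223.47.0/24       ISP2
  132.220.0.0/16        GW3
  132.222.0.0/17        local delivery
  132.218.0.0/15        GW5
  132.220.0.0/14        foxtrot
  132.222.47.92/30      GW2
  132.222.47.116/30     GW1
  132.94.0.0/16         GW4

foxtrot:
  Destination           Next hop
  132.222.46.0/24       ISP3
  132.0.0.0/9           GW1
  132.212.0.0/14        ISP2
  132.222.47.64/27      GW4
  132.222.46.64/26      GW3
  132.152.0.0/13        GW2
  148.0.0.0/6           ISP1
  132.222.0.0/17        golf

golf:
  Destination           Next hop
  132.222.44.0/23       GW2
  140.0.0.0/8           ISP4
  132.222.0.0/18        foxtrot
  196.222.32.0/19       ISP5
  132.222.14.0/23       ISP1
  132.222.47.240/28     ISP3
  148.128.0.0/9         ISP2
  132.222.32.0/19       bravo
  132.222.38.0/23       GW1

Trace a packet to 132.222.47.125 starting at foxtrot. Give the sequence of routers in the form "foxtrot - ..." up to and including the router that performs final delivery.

foxtrot - golf - bravo

At foxtrot: longest match for 132.222.47.125 is 132.222.0.0/17 -> golf
At golf: longest match for 132.222.47.125 is 132.222.32.0/19 -> bravo
At bravo: longest match for 132.222.47.125 is 132.222.0.0/17 -> local delivery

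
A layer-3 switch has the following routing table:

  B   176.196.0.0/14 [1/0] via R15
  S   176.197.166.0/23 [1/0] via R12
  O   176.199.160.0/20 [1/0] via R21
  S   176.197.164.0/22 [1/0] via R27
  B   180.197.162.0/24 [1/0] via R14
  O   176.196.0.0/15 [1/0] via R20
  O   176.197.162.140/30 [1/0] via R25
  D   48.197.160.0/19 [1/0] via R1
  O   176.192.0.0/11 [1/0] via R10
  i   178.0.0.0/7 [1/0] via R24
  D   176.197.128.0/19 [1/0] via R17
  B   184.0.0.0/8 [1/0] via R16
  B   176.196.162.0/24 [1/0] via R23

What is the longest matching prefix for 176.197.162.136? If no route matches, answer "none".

176.196.0.0/15

Entries matching 176.197.162.136:
  176.192.0.0/11 (176.192.0.0 - 176.223.255.255)
  176.196.0.0/14 (176.196.0.0 - 176.199.255.255)
  176.196.0.0/15 (176.196.0.0 - 176.197.255.255)
Most specific is 176.196.0.0/15.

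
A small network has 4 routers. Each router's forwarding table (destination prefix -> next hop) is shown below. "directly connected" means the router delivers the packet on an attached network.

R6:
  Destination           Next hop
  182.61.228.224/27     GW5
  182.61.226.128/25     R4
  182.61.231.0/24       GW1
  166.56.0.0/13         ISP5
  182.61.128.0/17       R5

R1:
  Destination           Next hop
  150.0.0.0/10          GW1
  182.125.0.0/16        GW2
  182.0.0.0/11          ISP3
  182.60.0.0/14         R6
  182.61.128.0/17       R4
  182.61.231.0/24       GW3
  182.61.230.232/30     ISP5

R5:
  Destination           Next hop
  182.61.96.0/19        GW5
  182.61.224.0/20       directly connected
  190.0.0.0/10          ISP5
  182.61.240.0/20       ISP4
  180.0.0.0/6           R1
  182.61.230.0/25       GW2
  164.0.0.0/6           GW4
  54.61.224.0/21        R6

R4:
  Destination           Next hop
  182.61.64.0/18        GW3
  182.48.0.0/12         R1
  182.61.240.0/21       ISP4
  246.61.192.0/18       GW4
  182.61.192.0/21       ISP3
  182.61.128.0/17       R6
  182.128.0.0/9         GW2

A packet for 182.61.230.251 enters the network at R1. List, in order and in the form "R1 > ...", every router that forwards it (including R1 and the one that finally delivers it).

R1 > R4 > R6 > R5

At R1: longest match for 182.61.230.251 is 182.61.128.0/17 -> R4
At R4: longest match for 182.61.230.251 is 182.61.128.0/17 -> R6
At R6: longest match for 182.61.230.251 is 182.61.128.0/17 -> R5
At R5: longest match for 182.61.230.251 is 182.61.224.0/20 -> directly connected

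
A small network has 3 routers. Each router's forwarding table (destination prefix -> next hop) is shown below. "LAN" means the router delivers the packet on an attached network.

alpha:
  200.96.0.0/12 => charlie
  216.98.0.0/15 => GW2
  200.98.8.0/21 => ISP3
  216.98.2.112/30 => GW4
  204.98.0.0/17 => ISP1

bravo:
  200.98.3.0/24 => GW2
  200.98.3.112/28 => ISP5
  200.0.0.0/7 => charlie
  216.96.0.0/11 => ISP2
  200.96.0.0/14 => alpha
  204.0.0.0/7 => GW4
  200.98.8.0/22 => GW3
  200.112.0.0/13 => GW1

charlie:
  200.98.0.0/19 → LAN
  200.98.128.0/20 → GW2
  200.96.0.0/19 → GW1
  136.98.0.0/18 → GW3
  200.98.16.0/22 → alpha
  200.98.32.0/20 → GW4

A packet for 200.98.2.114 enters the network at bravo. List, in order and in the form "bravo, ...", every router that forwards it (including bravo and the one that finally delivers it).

At bravo: longest match for 200.98.2.114 is 200.96.0.0/14 -> alpha
At alpha: longest match for 200.98.2.114 is 200.96.0.0/12 -> charlie
At charlie: longest match for 200.98.2.114 is 200.98.0.0/19 -> LAN

bravo, alpha, charlie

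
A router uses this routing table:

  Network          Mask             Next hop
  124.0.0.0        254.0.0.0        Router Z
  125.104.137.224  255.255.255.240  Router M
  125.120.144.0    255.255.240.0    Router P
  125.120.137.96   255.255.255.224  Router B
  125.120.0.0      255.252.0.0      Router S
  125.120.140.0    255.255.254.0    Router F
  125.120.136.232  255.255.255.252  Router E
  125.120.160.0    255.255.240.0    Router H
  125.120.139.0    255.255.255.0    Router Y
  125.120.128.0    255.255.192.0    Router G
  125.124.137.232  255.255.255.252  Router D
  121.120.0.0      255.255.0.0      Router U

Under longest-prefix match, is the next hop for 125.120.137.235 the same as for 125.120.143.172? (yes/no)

yes

125.120.137.235: longest match 125.120.128.0/18 -> Router G
125.120.143.172: longest match 125.120.128.0/18 -> Router G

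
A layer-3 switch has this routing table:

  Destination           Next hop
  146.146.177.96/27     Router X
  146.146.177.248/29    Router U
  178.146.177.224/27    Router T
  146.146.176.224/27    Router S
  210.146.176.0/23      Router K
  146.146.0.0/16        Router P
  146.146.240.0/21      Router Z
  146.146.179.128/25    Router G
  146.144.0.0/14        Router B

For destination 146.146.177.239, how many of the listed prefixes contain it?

2

Prefixes containing 146.146.177.239:
  146.144.0.0/14 (146.144.0.0 - 146.147.255.255)
  146.146.0.0/16 (146.146.0.0 - 146.146.255.255)
Total matching entries: 2.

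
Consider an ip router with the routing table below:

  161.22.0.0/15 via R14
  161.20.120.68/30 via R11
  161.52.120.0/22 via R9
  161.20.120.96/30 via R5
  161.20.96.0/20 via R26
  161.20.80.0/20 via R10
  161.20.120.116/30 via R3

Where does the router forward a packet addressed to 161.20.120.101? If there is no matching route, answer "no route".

no route

No entry's prefix contains 161.20.120.101; there is no default route.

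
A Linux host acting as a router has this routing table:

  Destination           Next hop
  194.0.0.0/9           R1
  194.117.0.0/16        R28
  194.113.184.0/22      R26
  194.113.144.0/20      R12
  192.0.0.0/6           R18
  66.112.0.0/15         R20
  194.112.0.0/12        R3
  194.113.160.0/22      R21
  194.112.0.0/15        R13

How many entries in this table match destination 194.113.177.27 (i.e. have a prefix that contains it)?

Prefixes containing 194.113.177.27:
  192.0.0.0/6 (192.0.0.0 - 195.255.255.255)
  194.0.0.0/9 (194.0.0.0 - 194.127.255.255)
  194.112.0.0/12 (194.112.0.0 - 194.127.255.255)
  194.112.0.0/15 (194.112.0.0 - 194.113.255.255)
Total matching entries: 4.

4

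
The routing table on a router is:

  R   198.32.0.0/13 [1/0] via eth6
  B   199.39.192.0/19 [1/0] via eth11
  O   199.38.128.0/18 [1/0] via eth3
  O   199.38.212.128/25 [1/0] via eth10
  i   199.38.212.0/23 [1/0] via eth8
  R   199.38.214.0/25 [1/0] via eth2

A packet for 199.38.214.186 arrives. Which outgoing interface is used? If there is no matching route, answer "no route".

No entry's prefix contains 199.38.214.186; there is no default route.

no route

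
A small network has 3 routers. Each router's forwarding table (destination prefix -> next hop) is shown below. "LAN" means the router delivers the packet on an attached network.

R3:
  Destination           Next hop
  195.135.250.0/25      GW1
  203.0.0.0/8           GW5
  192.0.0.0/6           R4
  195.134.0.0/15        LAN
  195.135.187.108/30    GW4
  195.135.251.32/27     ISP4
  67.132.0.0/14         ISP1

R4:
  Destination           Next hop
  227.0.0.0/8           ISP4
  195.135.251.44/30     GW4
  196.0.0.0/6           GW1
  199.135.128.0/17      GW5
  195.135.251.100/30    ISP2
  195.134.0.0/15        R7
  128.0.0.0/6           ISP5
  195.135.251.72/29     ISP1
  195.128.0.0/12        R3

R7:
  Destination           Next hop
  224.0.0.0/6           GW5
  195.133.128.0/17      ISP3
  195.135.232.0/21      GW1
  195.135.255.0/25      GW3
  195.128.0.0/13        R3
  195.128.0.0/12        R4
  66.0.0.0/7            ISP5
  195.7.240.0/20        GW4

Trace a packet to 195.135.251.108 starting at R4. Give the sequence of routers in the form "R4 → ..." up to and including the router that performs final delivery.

R4 → R7 → R3

At R4: longest match for 195.135.251.108 is 195.134.0.0/15 -> R7
At R7: longest match for 195.135.251.108 is 195.128.0.0/13 -> R3
At R3: longest match for 195.135.251.108 is 195.134.0.0/15 -> LAN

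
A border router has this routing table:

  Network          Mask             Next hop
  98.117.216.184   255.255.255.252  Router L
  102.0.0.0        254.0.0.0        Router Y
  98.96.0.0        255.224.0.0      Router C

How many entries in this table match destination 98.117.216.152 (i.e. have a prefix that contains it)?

1

Prefixes containing 98.117.216.152:
  98.96.0.0/11 (98.96.0.0 - 98.127.255.255)
Total matching entries: 1.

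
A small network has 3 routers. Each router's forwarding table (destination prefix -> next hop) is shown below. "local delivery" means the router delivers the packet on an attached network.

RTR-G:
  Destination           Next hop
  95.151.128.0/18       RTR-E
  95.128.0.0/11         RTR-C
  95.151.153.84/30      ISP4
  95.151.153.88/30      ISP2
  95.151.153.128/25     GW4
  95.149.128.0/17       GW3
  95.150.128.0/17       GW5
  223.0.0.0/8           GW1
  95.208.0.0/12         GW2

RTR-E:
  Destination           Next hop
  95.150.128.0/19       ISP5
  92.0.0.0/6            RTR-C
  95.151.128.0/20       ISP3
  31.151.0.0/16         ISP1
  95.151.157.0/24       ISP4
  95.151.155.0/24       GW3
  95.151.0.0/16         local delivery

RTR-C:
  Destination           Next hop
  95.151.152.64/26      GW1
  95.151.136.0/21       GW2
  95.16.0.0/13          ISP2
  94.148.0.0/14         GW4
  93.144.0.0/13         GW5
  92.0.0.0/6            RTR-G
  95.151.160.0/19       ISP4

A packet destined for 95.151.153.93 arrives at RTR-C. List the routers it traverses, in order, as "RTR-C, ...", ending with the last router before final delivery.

At RTR-C: longest match for 95.151.153.93 is 92.0.0.0/6 -> RTR-G
At RTR-G: longest match for 95.151.153.93 is 95.151.128.0/18 -> RTR-E
At RTR-E: longest match for 95.151.153.93 is 95.151.0.0/16 -> local delivery

RTR-C, RTR-G, RTR-E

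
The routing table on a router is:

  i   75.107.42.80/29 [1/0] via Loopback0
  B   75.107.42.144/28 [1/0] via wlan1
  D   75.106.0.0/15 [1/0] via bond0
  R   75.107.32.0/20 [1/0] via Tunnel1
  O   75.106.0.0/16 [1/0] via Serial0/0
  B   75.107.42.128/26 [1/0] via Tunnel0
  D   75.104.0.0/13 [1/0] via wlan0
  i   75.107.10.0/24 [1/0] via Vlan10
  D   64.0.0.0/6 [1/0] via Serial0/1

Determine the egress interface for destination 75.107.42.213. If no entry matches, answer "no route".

Tunnel1

Routes whose prefix contains 75.107.42.213:
  75.104.0.0/13 (75.104.0.0 - 75.111.255.255) -> wlan0
  75.106.0.0/15 (75.106.0.0 - 75.107.255.255) -> bond0
  75.107.32.0/20 (75.107.32.0 - 75.107.47.255) -> Tunnel1
More-specific entries that do NOT match:
  75.107.42.80/29 (75.107.42.80 - 75.107.42.87) does not contain 75.107.42.213
  75.107.42.144/28 (75.107.42.144 - 75.107.42.159) does not contain 75.107.42.213
  75.107.42.128/26 (75.107.42.128 - 75.107.42.191) does not contain 75.107.42.213
  75.107.10.0/24 (75.107.10.0 - 75.107.10.255) does not contain 75.107.42.213
Longest matching prefix is /20 -> interface Tunnel1.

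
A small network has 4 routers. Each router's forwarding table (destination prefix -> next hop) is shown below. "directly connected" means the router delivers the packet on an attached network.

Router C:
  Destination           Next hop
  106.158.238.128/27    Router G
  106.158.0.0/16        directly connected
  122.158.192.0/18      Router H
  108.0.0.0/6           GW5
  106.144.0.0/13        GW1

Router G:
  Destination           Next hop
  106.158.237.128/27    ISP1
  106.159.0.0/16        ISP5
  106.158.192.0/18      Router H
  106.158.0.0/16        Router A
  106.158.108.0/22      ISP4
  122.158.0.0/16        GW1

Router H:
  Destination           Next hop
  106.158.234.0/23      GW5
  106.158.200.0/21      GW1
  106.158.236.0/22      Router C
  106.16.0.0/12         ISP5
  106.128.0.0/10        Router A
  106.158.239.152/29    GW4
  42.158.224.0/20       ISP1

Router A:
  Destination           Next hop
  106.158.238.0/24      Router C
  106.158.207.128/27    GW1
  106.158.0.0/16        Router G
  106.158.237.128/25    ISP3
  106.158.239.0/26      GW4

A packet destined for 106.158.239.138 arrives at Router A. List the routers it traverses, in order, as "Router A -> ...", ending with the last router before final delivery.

Router A -> Router G -> Router H -> Router C

At Router A: longest match for 106.158.239.138 is 106.158.0.0/16 -> Router G
At Router G: longest match for 106.158.239.138 is 106.158.192.0/18 -> Router H
At Router H: longest match for 106.158.239.138 is 106.158.236.0/22 -> Router C
At Router C: longest match for 106.158.239.138 is 106.158.0.0/16 -> directly connected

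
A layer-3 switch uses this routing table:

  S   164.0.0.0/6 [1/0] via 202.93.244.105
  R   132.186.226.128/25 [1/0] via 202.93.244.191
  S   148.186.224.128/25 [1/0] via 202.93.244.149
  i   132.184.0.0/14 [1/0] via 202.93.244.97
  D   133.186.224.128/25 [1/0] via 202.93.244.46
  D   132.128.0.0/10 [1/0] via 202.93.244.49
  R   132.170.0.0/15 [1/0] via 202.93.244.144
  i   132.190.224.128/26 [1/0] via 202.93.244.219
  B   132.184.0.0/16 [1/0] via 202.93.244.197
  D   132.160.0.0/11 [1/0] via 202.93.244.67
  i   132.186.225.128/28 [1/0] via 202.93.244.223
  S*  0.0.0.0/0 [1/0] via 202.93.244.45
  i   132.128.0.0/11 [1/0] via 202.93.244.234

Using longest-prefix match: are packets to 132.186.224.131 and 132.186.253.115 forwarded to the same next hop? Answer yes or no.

yes

132.186.224.131: longest match 132.184.0.0/14 -> 202.93.244.97
132.186.253.115: longest match 132.184.0.0/14 -> 202.93.244.97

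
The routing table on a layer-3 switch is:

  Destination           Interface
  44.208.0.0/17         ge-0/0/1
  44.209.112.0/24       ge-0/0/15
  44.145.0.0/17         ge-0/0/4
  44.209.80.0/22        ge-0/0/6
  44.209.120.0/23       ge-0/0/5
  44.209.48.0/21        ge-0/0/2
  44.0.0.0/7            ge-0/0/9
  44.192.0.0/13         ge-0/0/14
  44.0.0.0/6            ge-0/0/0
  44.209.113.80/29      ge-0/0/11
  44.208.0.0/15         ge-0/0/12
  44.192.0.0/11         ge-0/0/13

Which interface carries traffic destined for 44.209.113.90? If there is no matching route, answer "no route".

Routes whose prefix contains 44.209.113.90:
  44.0.0.0/6 (44.0.0.0 - 47.255.255.255) -> ge-0/0/0
  44.0.0.0/7 (44.0.0.0 - 45.255.255.255) -> ge-0/0/9
  44.192.0.0/11 (44.192.0.0 - 44.223.255.255) -> ge-0/0/13
  44.208.0.0/15 (44.208.0.0 - 44.209.255.255) -> ge-0/0/12
More-specific entries that do NOT match:
  44.209.113.80/29 (44.209.113.80 - 44.209.113.87) does not contain 44.209.113.90
  44.209.112.0/24 (44.209.112.0 - 44.209.112.255) does not contain 44.209.113.90
  44.209.120.0/23 (44.209.120.0 - 44.209.121.255) does not contain 44.209.113.90
  44.209.80.0/22 (44.209.80.0 - 44.209.83.255) does not contain 44.209.113.90
  44.209.48.0/21 (44.209.48.0 - 44.209.55.255) does not contain 44.209.113.90
  44.208.0.0/17 (44.208.0.0 - 44.208.127.255) does not contain 44.209.113.90
  44.145.0.0/17 (44.145.0.0 - 44.145.127.255) does not contain 44.209.113.90
Longest matching prefix is /15 -> interface ge-0/0/12.

ge-0/0/12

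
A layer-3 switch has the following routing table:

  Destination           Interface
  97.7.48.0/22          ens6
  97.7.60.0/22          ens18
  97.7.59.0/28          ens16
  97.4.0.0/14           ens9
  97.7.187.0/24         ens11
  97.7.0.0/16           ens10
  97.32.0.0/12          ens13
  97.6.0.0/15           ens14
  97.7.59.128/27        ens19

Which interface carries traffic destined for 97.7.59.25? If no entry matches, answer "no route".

Routes whose prefix contains 97.7.59.25:
  97.4.0.0/14 (97.4.0.0 - 97.7.255.255) -> ens9
  97.6.0.0/15 (97.6.0.0 - 97.7.255.255) -> ens14
  97.7.0.0/16 (97.7.0.0 - 97.7.255.255) -> ens10
More-specific entries that do NOT match:
  97.7.59.0/28 (97.7.59.0 - 97.7.59.15) does not contain 97.7.59.25
  97.7.59.128/27 (97.7.59.128 - 97.7.59.159) does not contain 97.7.59.25
  97.7.187.0/24 (97.7.187.0 - 97.7.187.255) does not contain 97.7.59.25
  97.7.48.0/22 (97.7.48.0 - 97.7.51.255) does not contain 97.7.59.25
  97.7.60.0/22 (97.7.60.0 - 97.7.63.255) does not contain 97.7.59.25
Longest matching prefix is /16 -> interface ens10.

ens10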